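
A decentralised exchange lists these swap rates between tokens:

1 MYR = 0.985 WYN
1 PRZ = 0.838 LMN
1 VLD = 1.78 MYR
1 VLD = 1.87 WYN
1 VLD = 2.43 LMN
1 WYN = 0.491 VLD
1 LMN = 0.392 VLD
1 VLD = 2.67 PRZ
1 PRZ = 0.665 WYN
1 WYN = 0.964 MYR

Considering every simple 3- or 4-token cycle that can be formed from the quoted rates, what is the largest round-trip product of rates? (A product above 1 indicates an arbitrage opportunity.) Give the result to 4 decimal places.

PRZ→LMN→VLD→PRZ: 0.838 × 0.392 × 2.67 = 0.87708
PRZ→WYN→VLD→PRZ: 0.665 × 0.491 × 2.67 = 0.87180
VLD→MYR→WYN→VLD: 1.78 × 0.985 × 0.491 = 0.86087
Maximum is PRZ→LMN→VLD→PRZ at 0.8771; no arbitrage — every cycle loses value.

0.8771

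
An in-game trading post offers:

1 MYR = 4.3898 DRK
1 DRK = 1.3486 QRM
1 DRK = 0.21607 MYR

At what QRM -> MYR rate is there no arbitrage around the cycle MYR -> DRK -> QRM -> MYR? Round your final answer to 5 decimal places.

0.16892

Known legs of the cycle: 4.3898 × 1.3486 = 5.92008428
For no arbitrage the full-cycle product must be 1, so the missing rate is 1 / 5.92008428 ≈ 0.1689165.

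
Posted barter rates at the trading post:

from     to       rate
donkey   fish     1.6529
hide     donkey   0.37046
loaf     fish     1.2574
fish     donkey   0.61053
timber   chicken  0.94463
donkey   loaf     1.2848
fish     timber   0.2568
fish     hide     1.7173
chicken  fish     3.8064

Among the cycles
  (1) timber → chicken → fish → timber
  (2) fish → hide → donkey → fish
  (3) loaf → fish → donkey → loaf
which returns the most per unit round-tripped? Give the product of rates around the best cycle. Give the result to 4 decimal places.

(1) 0.94463 × 3.8064 × 0.2568 = 0.92336
(2) 1.7173 × 0.37046 × 1.6529 = 1.05156
(3) 1.2574 × 0.61053 × 1.2848 = 0.98632
Highest is cycle (2) at 1.0516 (>1, arbitrage).

1.0516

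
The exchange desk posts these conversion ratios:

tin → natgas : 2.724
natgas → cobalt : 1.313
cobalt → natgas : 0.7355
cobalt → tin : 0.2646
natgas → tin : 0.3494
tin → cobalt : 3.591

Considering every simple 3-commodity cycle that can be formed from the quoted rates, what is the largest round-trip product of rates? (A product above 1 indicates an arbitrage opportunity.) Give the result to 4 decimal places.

0.9464

tin→natgas→cobalt→tin: 2.724 × 1.313 × 0.2646 = 0.94637
tin→cobalt→natgas→tin: 3.591 × 0.7355 × 0.3494 = 0.92283
Maximum is tin→natgas→cobalt→tin at 0.9464; no arbitrage — every cycle loses value.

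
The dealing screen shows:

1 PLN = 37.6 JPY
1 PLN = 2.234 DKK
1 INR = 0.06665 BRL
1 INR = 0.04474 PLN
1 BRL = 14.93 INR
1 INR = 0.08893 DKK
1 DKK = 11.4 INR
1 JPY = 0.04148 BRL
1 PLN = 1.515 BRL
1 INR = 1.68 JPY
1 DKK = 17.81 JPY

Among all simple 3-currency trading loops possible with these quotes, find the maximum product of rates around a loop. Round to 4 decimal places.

1.1394

PLN→DKK→INR→PLN: 2.234 × 11.4 × 0.04474 = 1.13942
JPY→BRL→INR→JPY: 0.04148 × 14.93 × 1.68 = 1.04042
BRL→INR→PLN→BRL: 14.93 × 0.04474 × 1.515 = 1.01197
Maximum is PLN→DKK→INR→PLN at 1.1394; arbitrage exists.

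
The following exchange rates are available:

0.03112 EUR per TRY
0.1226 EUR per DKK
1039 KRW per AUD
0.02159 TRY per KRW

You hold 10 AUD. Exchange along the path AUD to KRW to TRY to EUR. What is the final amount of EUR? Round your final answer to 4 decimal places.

6.9808

10 AUD × 1039 = 10390 KRW
10390 KRW × 0.02159 = 224.3201 TRY
224.3201 TRY × 0.03112 = 6.980841512 EUR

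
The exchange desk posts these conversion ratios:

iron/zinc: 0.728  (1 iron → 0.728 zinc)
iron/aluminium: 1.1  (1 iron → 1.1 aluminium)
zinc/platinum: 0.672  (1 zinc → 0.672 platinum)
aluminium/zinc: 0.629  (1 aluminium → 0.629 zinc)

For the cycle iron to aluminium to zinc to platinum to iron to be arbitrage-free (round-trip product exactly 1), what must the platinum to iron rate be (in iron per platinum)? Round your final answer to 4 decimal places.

2.1507

Known legs of the cycle: 1.1 × 0.629 × 0.672 = 0.4649568
For no arbitrage the full-cycle product must be 1, so the missing rate is 1 / 0.4649568 ≈ 2.150737.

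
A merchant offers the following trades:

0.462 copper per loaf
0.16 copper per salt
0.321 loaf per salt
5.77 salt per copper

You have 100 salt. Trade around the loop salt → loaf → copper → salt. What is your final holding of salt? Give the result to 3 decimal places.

85.570

100 salt × 0.321 = 32.1 loaf
32.1 loaf × 0.462 = 14.8302 copper
14.8302 copper × 5.77 = 85.570254 salt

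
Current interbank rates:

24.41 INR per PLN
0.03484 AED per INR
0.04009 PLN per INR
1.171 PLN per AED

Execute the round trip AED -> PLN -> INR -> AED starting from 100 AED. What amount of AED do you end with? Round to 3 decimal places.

100 AED × 1.171 = 117.1 PLN
117.1 PLN × 24.41 = 2858.411 INR
2858.411 INR × 0.03484 = 99.58703924 AED

99.587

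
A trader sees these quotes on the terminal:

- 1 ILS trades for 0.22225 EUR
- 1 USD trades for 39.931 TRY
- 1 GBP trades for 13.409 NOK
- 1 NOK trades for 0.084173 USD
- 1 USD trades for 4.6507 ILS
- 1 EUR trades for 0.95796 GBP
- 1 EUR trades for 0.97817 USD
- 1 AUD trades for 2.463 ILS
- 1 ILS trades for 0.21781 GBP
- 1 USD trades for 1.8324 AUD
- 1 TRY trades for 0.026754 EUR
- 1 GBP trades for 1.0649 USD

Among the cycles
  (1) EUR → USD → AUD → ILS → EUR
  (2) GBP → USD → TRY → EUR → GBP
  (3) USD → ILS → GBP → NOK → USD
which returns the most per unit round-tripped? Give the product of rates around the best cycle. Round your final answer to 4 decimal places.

(1) 0.97817 × 1.8324 × 2.463 × 0.22225 = 0.98116
(2) 1.0649 × 39.931 × 0.026754 × 0.95796 = 1.08982
(3) 4.6507 × 0.21781 × 13.409 × 0.084173 = 1.14331
Highest is cycle (3) at 1.1433 (>1, arbitrage).

1.1433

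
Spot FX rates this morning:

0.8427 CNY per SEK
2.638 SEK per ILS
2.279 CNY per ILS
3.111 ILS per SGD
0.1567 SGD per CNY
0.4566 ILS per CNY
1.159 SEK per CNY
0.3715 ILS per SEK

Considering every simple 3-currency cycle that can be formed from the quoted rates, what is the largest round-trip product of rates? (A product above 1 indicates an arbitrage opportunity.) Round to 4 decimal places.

1.1110

CNY→SGD→ILS→CNY: 0.1567 × 3.111 × 2.279 = 1.11100
SEK→CNY→ILS→SEK: 0.8427 × 0.4566 × 2.638 = 1.01504
SEK→ILS→CNY→SEK: 0.3715 × 2.279 × 1.159 = 0.98127
Maximum is CNY→SGD→ILS→CNY at 1.1110; arbitrage exists.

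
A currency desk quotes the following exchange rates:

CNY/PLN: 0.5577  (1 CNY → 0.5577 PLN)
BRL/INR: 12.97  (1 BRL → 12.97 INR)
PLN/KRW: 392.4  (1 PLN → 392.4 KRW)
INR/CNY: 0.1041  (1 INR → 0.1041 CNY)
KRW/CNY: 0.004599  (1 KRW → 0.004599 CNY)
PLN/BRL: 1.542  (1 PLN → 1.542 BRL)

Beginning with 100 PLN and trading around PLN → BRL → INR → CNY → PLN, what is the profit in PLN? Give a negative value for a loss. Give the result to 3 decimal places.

16.112

100 PLN × 1.542 = 154.2 BRL
154.2 BRL × 12.97 = 1999.974 INR
1999.974 INR × 0.1041 = 208.1972934 CNY
208.1972934 CNY × 0.5577 = 116.11163052918 PLN
Net change: 116.11163052918 − 100 = 16.11163052918 PLN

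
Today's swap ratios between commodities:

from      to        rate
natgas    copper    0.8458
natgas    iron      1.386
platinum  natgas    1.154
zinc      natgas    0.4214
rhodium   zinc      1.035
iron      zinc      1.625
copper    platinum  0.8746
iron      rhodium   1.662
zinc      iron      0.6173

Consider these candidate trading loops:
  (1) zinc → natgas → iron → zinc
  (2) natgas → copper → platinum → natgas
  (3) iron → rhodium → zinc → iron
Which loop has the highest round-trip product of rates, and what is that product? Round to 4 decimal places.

(1) 0.4214 × 1.386 × 1.625 = 0.94910
(2) 0.8458 × 0.8746 × 1.154 = 0.85366
(3) 1.662 × 1.035 × 0.6173 = 1.06186
Highest is cycle (3) at 1.0619 (>1, arbitrage).

1.0619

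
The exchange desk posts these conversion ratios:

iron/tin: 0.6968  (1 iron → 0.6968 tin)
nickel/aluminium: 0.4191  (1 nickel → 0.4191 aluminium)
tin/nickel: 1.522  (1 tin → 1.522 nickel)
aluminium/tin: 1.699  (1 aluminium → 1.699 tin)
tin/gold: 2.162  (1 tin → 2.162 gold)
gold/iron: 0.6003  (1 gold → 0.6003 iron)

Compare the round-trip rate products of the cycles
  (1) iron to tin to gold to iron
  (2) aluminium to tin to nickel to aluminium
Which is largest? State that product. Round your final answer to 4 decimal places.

1.0837

(1) 0.6968 × 2.162 × 0.6003 = 0.90434
(2) 1.699 × 1.522 × 0.4191 = 1.08374
Highest is cycle (2) at 1.0837 (>1, arbitrage).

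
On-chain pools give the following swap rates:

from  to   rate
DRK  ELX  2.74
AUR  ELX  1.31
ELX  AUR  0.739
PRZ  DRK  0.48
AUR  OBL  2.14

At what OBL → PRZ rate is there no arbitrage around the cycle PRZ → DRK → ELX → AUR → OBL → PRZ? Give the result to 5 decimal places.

Known legs of the cycle: 0.48 × 2.74 × 0.739 × 2.14 = 2.079936192
For no arbitrage the full-cycle product must be 1, so the missing rate is 1 / 2.079936192 ≈ 0.4807840.

0.48078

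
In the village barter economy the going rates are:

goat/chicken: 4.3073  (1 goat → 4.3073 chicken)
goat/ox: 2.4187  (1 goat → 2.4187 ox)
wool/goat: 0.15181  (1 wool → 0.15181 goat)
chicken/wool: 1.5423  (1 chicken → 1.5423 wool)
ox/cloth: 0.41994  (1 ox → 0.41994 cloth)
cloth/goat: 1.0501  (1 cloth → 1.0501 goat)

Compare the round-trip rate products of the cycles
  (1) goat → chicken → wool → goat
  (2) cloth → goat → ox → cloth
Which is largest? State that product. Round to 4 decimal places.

1.0666

(1) 4.3073 × 1.5423 × 0.15181 = 1.00850
(2) 1.0501 × 2.4187 × 0.41994 = 1.06660
Highest is cycle (2) at 1.0666 (>1, arbitrage).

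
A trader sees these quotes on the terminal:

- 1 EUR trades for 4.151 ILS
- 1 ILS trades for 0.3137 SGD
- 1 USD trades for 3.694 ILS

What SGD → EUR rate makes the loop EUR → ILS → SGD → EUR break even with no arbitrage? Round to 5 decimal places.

Known legs of the cycle: 4.151 × 0.3137 = 1.3021687
For no arbitrage the full-cycle product must be 1, so the missing rate is 1 / 1.3021687 ≈ 0.7679497.

0.76795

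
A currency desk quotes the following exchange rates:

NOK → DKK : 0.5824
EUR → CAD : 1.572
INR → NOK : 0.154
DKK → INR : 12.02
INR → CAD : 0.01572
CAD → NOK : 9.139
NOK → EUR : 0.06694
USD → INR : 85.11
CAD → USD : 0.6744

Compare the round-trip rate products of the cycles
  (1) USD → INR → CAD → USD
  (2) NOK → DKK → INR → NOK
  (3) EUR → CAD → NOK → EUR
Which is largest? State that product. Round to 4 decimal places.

(1) 85.11 × 0.01572 × 0.6744 = 0.90230
(2) 0.5824 × 12.02 × 0.154 = 1.07807
(3) 1.572 × 9.139 × 0.06694 = 0.96169
Highest is cycle (2) at 1.0781 (>1, arbitrage).

1.0781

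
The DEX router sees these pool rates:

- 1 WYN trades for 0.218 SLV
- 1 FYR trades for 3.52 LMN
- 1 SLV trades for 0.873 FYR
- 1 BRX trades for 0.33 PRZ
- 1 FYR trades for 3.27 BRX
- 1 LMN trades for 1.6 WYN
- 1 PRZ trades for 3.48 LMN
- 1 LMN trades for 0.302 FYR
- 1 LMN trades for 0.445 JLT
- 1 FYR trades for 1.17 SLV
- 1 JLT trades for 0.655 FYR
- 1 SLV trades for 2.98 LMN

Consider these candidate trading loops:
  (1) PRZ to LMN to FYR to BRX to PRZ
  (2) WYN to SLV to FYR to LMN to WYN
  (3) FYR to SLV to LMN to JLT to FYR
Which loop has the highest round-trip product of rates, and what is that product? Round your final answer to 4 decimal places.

1.1341

(1) 3.48 × 0.302 × 3.27 × 0.33 = 1.13409
(2) 0.218 × 0.873 × 3.52 × 1.6 = 1.07185
(3) 1.17 × 2.98 × 0.445 × 0.655 = 1.01626
Highest is cycle (1) at 1.1341 (>1, arbitrage).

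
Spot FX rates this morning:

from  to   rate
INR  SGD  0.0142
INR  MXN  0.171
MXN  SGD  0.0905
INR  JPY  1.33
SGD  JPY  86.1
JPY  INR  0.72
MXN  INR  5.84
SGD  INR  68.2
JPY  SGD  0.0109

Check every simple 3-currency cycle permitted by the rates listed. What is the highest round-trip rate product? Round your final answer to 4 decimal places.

SGD→INR→MXN→SGD: 68.2 × 0.171 × 0.0905 = 1.05543
SGD→INR→JPY→SGD: 68.2 × 1.33 × 0.0109 = 0.98870
SGD→JPY→INR→SGD: 86.1 × 0.72 × 0.0142 = 0.88029
Maximum is SGD→INR→MXN→SGD at 1.0554; arbitrage exists.

1.0554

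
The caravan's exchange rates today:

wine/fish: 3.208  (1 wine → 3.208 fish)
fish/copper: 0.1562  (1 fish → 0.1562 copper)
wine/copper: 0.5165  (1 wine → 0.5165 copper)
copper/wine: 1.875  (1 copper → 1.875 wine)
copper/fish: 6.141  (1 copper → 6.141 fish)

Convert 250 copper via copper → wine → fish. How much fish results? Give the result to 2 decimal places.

250 copper × 1.875 = 468.75 wine
468.75 wine × 3.208 = 1503.75 fish

1503.75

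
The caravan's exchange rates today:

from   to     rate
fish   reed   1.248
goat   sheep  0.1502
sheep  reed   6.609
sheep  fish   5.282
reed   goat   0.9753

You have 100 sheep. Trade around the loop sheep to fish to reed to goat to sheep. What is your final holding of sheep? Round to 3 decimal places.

96.565

100 sheep × 5.282 = 528.2 fish
528.2 fish × 1.248 = 659.1936 reed
659.1936 reed × 0.9753 = 642.91151808 goat
642.91151808 goat × 0.1502 = 96.565310015616 sheep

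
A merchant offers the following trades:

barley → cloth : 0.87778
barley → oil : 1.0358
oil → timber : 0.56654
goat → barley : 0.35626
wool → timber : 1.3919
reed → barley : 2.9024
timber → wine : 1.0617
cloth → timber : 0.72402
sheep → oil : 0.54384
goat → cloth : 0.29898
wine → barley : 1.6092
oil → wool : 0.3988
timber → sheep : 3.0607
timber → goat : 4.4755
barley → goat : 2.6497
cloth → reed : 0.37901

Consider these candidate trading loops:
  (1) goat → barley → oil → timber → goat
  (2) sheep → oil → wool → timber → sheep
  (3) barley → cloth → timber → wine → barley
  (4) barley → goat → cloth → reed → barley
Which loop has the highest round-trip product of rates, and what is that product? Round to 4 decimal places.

1.0858

(1) 0.35626 × 1.0358 × 0.56654 × 4.4755 = 0.93565
(2) 0.54384 × 0.3988 × 1.3919 × 3.0607 = 0.92396
(3) 0.87778 × 0.72402 × 1.0617 × 1.6092 = 1.08580
(4) 2.6497 × 0.29898 × 0.37901 × 2.9024 = 0.87146
Highest is cycle (3) at 1.0858 (>1, arbitrage).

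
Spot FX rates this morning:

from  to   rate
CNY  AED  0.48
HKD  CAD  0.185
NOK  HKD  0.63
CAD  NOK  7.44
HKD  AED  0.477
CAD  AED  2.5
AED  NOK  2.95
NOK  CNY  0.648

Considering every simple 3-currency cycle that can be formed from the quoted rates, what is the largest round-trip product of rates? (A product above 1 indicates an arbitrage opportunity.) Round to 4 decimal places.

AED→NOK→CNY→AED: 2.95 × 0.648 × 0.48 = 0.91757
AED→NOK→HKD→AED: 2.95 × 0.63 × 0.477 = 0.88650
NOK→HKD→CAD→NOK: 0.63 × 0.185 × 7.44 = 0.86713
Maximum is AED→NOK→CNY→AED at 0.9176; no arbitrage — every cycle loses value.

0.9176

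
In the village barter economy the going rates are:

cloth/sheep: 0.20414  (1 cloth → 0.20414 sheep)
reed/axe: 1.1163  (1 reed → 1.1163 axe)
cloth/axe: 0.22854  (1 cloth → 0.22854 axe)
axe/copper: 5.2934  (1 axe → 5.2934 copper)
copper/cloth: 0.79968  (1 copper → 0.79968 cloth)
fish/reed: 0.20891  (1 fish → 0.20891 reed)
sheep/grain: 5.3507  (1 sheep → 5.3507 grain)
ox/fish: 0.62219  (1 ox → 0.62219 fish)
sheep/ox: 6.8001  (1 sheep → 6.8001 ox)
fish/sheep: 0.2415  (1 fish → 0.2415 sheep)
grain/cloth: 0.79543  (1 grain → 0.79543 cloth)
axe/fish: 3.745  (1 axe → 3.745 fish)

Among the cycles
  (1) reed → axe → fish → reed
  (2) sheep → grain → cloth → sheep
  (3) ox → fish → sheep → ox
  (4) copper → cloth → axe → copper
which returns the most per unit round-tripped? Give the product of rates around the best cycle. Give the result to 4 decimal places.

1.0218

(1) 1.1163 × 3.745 × 0.20891 = 0.87336
(2) 5.3507 × 0.79543 × 0.20414 = 0.86884
(3) 0.62219 × 0.2415 × 6.8001 = 1.02178
(4) 0.79968 × 0.22854 × 5.2934 = 0.96742
Highest is cycle (3) at 1.0218 (>1, arbitrage).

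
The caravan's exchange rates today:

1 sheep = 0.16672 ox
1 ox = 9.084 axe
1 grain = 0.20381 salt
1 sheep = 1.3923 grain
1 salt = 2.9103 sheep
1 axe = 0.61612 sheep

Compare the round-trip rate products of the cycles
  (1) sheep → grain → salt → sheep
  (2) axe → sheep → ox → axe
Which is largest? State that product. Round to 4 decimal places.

0.9331

(1) 1.3923 × 0.20381 × 2.9103 = 0.82584
(2) 0.61612 × 0.16672 × 9.084 = 0.93310
Highest is cycle (2) at 0.9331 (≤1, no arbitrage).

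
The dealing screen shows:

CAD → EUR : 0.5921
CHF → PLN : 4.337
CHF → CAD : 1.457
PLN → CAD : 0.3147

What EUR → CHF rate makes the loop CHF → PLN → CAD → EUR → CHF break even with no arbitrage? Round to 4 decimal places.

Known legs of the cycle: 4.337 × 0.3147 × 0.5921 = 0.80812999419
For no arbitrage the full-cycle product must be 1, so the missing rate is 1 / 0.80812999419 ≈ 1.237425.

1.2374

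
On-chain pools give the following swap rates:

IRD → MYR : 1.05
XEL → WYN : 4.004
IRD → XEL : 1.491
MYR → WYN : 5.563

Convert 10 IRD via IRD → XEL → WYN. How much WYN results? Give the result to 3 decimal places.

59.700

10 IRD × 1.491 = 14.91 XEL
14.91 XEL × 4.004 = 59.69964 WYN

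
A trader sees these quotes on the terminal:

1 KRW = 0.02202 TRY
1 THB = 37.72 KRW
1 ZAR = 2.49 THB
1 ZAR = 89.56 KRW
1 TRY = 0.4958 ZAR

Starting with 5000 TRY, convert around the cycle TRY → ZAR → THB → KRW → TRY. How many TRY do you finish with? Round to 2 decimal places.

5127.02

5000 TRY × 0.4958 = 2479 ZAR
2479 ZAR × 2.49 = 6172.71 THB
6172.71 THB × 37.72 = 232834.6212 KRW
232834.6212 KRW × 0.02202 = 5127.018358824 TRY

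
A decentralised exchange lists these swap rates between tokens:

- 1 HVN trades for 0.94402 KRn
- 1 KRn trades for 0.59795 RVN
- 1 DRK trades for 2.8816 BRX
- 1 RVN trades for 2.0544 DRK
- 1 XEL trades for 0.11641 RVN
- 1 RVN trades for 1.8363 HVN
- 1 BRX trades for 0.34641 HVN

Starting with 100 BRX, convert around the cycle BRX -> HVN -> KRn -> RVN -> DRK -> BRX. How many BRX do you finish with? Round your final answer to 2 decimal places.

115.76

100 BRX × 0.34641 = 34.641 HVN
34.641 HVN × 0.94402 = 32.70179682 KRn
32.70179682 KRn × 0.59795 = 19.554039408519 RVN
19.554039408519 RVN × 2.0544 = 40.1718185608614336 DRK
40.1718185608614336 DRK × 2.8816 = 115.75911236497830706176 BRX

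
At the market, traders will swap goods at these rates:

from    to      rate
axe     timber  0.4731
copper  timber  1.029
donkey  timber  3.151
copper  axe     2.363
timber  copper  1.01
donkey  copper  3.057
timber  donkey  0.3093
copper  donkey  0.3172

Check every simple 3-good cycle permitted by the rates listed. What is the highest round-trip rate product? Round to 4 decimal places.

1.1291

copper→axe→timber→copper: 2.363 × 0.4731 × 1.01 = 1.12911
copper→donkey→timber→copper: 0.3172 × 3.151 × 1.01 = 1.00949
copper→timber→donkey→copper: 1.029 × 0.3093 × 3.057 = 0.97295
Maximum is copper→axe→timber→copper at 1.1291; arbitrage exists.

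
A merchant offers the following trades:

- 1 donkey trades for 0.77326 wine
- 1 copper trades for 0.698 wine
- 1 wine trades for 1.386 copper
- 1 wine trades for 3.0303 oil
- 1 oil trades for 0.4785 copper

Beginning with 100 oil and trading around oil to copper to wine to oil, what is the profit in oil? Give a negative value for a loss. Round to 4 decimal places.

100 oil × 0.4785 = 47.85 copper
47.85 copper × 0.698 = 33.3993 wine
33.3993 wine × 3.0303 = 101.20989879 oil
Net change: 101.20989879 − 100 = 1.20989879 oil

1.2099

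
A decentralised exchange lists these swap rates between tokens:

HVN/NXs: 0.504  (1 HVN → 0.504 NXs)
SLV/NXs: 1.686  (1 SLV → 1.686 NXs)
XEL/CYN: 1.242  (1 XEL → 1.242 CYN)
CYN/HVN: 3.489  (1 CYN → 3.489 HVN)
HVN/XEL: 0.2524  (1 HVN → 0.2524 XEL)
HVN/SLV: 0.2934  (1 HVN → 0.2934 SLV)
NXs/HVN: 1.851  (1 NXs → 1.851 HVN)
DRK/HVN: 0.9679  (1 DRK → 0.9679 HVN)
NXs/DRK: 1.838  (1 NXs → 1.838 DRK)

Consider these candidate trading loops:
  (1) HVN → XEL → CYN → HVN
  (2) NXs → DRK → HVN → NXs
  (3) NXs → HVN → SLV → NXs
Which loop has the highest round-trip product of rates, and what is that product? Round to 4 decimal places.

1.0937

(1) 0.2524 × 1.242 × 3.489 = 1.09373
(2) 1.838 × 0.9679 × 0.504 = 0.89662
(3) 1.851 × 0.2934 × 1.686 = 0.91564
Highest is cycle (1) at 1.0937 (>1, arbitrage).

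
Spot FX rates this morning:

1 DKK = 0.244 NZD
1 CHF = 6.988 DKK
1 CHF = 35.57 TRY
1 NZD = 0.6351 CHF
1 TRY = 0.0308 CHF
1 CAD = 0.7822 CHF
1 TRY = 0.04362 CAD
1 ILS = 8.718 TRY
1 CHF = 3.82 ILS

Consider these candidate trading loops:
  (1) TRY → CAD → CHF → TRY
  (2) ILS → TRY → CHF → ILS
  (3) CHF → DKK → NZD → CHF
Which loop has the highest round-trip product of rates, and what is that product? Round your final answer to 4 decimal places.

1.2136

(1) 0.04362 × 0.7822 × 35.57 = 1.21363
(2) 8.718 × 0.0308 × 3.82 = 1.02573
(3) 6.988 × 0.244 × 0.6351 = 1.08289
Highest is cycle (1) at 1.2136 (>1, arbitrage).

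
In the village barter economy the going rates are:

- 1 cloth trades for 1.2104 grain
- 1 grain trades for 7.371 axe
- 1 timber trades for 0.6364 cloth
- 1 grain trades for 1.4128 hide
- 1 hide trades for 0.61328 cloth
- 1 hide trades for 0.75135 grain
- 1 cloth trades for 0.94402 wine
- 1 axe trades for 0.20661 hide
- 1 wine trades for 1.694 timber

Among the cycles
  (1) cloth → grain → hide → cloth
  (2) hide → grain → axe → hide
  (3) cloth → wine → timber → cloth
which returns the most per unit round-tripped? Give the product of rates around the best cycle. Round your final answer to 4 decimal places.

1.1442

(1) 1.2104 × 1.4128 × 0.61328 = 1.04874
(2) 0.75135 × 7.371 × 0.20661 = 1.14425
(3) 0.94402 × 1.694 × 0.6364 = 1.01771
Highest is cycle (2) at 1.1442 (>1, arbitrage).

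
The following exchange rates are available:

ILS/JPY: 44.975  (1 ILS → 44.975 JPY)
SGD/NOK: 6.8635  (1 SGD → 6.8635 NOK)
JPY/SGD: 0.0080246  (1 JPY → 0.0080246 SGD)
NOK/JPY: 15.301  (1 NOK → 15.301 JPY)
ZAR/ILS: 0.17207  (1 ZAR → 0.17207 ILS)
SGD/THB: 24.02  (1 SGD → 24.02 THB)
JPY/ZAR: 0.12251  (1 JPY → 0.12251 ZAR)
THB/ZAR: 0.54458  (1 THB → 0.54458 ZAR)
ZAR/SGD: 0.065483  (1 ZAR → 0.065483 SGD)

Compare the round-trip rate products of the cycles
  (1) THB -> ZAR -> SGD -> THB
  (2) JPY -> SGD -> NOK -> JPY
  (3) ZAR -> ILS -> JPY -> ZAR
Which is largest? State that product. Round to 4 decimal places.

0.9481

(1) 0.54458 × 0.065483 × 24.02 = 0.85657
(2) 0.0080246 × 6.8635 × 15.301 = 0.84273
(3) 0.17207 × 44.975 × 0.12251 = 0.94809
Highest is cycle (3) at 0.9481 (≤1, no arbitrage).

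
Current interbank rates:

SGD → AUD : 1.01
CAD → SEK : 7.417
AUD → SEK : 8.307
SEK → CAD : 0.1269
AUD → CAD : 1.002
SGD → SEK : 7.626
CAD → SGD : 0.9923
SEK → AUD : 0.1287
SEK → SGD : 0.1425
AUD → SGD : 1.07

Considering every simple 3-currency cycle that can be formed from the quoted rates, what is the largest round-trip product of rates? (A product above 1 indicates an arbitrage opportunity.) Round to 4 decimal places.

1.1956

AUD→SEK→SGD→AUD: 8.307 × 0.1425 × 1.01 = 1.19558
AUD→SGD→SEK→AUD: 1.07 × 7.626 × 0.1287 = 1.05017
AUD→CAD→SGD→AUD: 1.002 × 0.9923 × 1.01 = 1.00423
SGD→SEK→CAD→SGD: 7.626 × 0.1269 × 0.9923 = 0.96029
AUD→CAD→SEK→AUD: 1.002 × 7.417 × 0.1287 = 0.95648
Maximum is AUD→SEK→SGD→AUD at 1.1956; arbitrage exists.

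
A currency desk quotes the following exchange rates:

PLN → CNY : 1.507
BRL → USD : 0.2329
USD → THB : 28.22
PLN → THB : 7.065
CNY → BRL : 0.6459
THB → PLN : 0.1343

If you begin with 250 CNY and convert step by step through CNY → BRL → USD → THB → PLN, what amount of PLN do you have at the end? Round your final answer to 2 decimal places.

250 CNY × 0.6459 = 161.475 BRL
161.475 BRL × 0.2329 = 37.6075275 USD
37.6075275 USD × 28.22 = 1061.28442605 THB
1061.28442605 THB × 0.1343 = 142.530498418515 PLN

142.53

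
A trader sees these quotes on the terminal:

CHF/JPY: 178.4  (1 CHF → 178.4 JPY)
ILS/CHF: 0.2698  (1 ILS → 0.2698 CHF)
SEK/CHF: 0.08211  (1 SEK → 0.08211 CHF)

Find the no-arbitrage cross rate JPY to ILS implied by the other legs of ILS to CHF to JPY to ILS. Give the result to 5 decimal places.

0.02078

Known legs of the cycle: 0.2698 × 178.4 = 48.13232
For no arbitrage the full-cycle product must be 1, so the missing rate is 1 / 48.13232 ≈ 0.0207761.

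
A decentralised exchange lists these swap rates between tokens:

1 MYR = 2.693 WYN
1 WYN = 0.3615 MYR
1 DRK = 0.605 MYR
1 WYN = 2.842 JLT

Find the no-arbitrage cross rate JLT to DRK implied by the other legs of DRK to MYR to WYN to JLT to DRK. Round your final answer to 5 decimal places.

Known legs of the cycle: 0.605 × 2.693 × 2.842 = 4.63037113
For no arbitrage the full-cycle product must be 1, so the missing rate is 1 / 4.63037113 ≈ 0.2159654.

0.21597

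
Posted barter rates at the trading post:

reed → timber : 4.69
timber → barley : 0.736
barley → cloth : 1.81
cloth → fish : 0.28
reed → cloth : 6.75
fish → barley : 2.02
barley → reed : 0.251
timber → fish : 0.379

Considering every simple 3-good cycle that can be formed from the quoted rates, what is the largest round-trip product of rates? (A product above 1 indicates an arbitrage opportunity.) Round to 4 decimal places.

1.0237

cloth→fish→barley→cloth: 0.28 × 2.02 × 1.81 = 1.02374
barley→reed→timber→barley: 0.251 × 4.69 × 0.736 = 0.86641
Maximum is cloth→fish→barley→cloth at 1.0237; arbitrage exists.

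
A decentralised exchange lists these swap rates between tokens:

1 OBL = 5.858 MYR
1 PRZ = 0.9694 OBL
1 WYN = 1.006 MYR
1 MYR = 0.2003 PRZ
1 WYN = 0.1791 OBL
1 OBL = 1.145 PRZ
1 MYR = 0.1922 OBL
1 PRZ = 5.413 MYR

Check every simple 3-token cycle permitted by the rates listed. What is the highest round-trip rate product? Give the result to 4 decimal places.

PRZ→MYR→OBL→PRZ: 5.413 × 0.1922 × 1.145 = 1.19123
PRZ→OBL→MYR→PRZ: 0.9694 × 5.858 × 0.2003 = 1.13745
Maximum is PRZ→MYR→OBL→PRZ at 1.1912; arbitrage exists.

1.1912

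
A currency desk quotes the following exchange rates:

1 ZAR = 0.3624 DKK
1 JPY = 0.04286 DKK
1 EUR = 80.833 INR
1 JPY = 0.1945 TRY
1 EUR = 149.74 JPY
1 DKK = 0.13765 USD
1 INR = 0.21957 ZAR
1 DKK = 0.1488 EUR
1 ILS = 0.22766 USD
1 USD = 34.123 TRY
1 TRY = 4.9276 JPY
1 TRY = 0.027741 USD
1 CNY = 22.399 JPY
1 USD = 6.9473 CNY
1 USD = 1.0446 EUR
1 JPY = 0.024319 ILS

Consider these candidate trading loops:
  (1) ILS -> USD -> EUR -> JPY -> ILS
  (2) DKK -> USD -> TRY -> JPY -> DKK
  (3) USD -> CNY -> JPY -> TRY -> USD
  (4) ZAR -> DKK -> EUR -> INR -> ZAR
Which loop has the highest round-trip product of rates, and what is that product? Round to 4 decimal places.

0.9920

(1) 0.22766 × 1.0446 × 149.74 × 0.024319 = 0.86600
(2) 0.13765 × 34.123 × 4.9276 × 0.04286 = 0.99200
(3) 6.9473 × 22.399 × 0.1945 × 0.027741 = 0.83963
(4) 0.3624 × 0.1488 × 80.833 × 0.21957 = 0.95709
Highest is cycle (2) at 0.9920 (≤1, no arbitrage).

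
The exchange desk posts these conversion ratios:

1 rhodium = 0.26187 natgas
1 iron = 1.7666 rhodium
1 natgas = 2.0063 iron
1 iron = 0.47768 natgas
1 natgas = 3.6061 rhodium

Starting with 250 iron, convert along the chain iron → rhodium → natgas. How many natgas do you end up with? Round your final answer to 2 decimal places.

250 iron × 1.7666 = 441.65 rhodium
441.65 rhodium × 0.26187 = 115.6548855 natgas

115.65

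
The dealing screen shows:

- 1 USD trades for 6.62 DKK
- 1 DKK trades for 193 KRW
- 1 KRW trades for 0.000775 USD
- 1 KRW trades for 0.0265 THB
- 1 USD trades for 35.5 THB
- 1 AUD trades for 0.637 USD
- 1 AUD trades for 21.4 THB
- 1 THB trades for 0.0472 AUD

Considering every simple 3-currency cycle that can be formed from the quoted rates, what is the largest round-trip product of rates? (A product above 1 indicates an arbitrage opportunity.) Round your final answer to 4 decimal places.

1.0674

THB→AUD→USD→THB: 0.0472 × 0.637 × 35.5 = 1.06736
USD→DKK→KRW→USD: 6.62 × 193 × 0.000775 = 0.99019
Maximum is THB→AUD→USD→THB at 1.0674; arbitrage exists.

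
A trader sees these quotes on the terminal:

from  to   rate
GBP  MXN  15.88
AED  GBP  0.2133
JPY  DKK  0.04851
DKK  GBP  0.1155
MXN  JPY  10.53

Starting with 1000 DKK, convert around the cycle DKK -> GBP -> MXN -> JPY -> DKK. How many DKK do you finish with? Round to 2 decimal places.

936.90

1000 DKK × 0.1155 = 115.5 GBP
115.5 GBP × 15.88 = 1834.14 MXN
1834.14 MXN × 10.53 = 19313.4942 JPY
19313.4942 JPY × 0.04851 = 936.897603642 DKK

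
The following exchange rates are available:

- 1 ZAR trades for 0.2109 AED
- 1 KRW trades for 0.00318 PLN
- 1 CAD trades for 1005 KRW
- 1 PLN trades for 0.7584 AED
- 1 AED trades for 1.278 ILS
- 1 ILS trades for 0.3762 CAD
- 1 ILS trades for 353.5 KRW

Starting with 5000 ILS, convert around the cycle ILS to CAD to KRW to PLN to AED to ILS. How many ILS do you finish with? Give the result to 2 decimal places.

5826.55

5000 ILS × 0.3762 = 1881 CAD
1881 CAD × 1005 = 1890405 KRW
1890405 KRW × 0.00318 = 6011.4879 PLN
6011.4879 PLN × 0.7584 = 4559.11242336 AED
4559.11242336 AED × 1.278 = 5826.54567705408 ILS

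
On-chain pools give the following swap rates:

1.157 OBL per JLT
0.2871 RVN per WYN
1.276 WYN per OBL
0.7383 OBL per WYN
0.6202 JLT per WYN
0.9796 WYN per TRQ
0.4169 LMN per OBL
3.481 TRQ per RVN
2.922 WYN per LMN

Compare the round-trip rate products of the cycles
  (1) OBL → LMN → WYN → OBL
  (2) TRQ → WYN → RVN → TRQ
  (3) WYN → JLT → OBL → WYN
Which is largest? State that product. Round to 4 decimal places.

0.9790

(1) 0.4169 × 2.922 × 0.7383 = 0.89938
(2) 0.9796 × 0.2871 × 3.481 = 0.97901
(3) 0.6202 × 1.157 × 1.276 = 0.91562
Highest is cycle (2) at 0.9790 (≤1, no arbitrage).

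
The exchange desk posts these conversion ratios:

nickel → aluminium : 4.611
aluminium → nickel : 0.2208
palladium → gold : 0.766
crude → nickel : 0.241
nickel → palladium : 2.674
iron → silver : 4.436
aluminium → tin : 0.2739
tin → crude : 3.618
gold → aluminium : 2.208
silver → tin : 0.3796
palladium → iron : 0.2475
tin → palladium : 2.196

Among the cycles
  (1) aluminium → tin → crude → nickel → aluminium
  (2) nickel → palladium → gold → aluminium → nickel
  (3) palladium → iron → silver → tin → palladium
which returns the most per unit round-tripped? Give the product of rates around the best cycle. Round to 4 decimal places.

1.1012

(1) 0.2739 × 3.618 × 0.241 × 4.611 = 1.10122
(2) 2.674 × 0.766 × 2.208 × 0.2208 = 0.99859
(3) 0.2475 × 4.436 × 0.3796 × 2.196 = 0.91522
Highest is cycle (1) at 1.1012 (>1, arbitrage).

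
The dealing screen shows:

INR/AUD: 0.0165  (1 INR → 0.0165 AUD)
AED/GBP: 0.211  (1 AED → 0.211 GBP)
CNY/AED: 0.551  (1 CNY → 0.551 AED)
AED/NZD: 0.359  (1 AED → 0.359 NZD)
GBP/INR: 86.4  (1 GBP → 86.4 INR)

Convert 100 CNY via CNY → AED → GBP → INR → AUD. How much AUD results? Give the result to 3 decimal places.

16.574

100 CNY × 0.551 = 55.1 AED
55.1 AED × 0.211 = 11.6261 GBP
11.6261 GBP × 86.4 = 1004.49504 INR
1004.49504 INR × 0.0165 = 16.57416816 AUD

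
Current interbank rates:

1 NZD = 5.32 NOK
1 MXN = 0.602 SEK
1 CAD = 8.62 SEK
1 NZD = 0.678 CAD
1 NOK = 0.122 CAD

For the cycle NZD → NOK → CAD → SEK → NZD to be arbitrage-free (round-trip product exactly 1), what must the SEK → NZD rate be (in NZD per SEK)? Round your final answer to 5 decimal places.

Known legs of the cycle: 5.32 × 0.122 × 8.62 = 5.5947248
For no arbitrage the full-cycle product must be 1, so the missing rate is 1 / 5.5947248 ≈ 0.1787398.

0.17874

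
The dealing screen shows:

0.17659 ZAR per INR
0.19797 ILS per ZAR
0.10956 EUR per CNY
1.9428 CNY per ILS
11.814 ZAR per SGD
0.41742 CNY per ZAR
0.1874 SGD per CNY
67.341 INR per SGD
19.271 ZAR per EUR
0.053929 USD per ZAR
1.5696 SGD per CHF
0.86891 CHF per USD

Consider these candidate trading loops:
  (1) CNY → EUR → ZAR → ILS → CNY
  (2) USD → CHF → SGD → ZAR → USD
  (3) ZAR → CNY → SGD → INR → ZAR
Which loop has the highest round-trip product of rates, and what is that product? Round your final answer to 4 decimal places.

0.9302

(1) 0.10956 × 19.271 × 0.19797 × 1.9428 = 0.81205
(2) 0.86891 × 1.5696 × 11.814 × 0.053929 = 0.86893
(3) 0.41742 × 0.1874 × 67.341 × 0.17659 = 0.93023
Highest is cycle (3) at 0.9302 (≤1, no arbitrage).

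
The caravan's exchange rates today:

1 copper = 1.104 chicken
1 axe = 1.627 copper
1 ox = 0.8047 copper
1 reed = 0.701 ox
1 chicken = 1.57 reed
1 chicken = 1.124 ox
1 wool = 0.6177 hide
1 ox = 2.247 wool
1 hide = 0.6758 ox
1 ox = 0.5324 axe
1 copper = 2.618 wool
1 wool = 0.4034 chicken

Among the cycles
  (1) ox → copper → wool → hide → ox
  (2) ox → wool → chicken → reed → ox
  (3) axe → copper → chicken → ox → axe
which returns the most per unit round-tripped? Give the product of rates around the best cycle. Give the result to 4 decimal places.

1.0749

(1) 0.8047 × 2.618 × 0.6177 × 0.6758 = 0.87943
(2) 2.247 × 0.4034 × 1.57 × 0.701 = 0.99760
(3) 1.627 × 1.104 × 1.124 × 0.5324 = 1.07488
Highest is cycle (3) at 1.0749 (>1, arbitrage).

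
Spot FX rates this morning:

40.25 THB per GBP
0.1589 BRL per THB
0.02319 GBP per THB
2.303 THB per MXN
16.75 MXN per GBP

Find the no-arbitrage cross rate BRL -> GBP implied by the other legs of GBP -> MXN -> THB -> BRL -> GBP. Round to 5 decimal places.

Known legs of the cycle: 16.75 × 2.303 × 0.1589 = 6.129607225
For no arbitrage the full-cycle product must be 1, so the missing rate is 1 / 6.129607225 ≈ 0.1631426.

0.16314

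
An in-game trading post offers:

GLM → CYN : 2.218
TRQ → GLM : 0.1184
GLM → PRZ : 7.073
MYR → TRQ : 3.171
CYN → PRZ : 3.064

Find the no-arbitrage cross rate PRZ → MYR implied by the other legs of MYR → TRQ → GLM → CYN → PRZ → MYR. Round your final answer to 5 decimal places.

0.39192

Known legs of the cycle: 3.171 × 0.1184 × 2.218 × 3.064 = 2.5515157129728
For no arbitrage the full-cycle product must be 1, so the missing rate is 1 / 2.5515157129728 ≈ 0.3919239.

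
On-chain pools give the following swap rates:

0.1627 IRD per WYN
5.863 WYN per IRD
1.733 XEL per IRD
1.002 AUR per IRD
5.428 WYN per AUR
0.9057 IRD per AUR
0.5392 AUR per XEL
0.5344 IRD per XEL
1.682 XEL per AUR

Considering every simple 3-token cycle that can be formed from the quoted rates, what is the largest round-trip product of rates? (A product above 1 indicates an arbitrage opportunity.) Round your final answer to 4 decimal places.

AUR→XEL→IRD→AUR: 1.682 × 0.5344 × 1.002 = 0.90066
AUR→WYN→IRD→AUR: 5.428 × 0.1627 × 1.002 = 0.88490
AUR→IRD→XEL→AUR: 0.9057 × 1.733 × 0.5392 = 0.84632
Maximum is AUR→XEL→IRD→AUR at 0.9007; no arbitrage — every cycle loses value.

0.9007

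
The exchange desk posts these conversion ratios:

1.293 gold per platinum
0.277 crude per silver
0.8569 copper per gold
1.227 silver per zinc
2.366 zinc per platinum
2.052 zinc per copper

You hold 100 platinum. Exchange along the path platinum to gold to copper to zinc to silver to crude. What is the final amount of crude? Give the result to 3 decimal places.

77.273

100 platinum × 1.293 = 129.3 gold
129.3 gold × 0.8569 = 110.79717 copper
110.79717 copper × 2.052 = 227.35579284 zinc
227.35579284 zinc × 1.227 = 278.96555781468 silver
278.96555781468 silver × 0.277 = 77.27345951466636 crude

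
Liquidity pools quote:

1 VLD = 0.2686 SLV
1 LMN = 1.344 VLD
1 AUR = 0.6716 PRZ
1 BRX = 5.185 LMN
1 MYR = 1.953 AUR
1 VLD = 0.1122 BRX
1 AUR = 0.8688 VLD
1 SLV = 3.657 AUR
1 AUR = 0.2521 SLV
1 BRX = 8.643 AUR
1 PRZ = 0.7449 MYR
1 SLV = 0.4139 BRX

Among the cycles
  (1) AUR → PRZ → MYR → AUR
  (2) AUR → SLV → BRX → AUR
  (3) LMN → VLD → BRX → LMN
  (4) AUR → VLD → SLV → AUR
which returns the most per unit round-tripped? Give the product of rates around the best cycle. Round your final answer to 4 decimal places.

0.9770

(1) 0.6716 × 0.7449 × 1.953 = 0.97704
(2) 0.2521 × 0.4139 × 8.643 = 0.90185
(3) 1.344 × 0.1122 × 5.185 = 0.78188
(4) 0.8688 × 0.2686 × 3.657 = 0.85340
Highest is cycle (1) at 0.9770 (≤1, no arbitrage).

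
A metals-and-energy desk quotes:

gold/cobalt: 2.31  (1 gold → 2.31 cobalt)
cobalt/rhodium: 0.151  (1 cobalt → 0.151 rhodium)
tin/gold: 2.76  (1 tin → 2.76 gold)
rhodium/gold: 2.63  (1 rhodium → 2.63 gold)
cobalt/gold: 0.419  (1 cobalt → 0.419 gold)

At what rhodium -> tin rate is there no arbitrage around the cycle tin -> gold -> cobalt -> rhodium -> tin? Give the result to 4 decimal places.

1.0387

Known legs of the cycle: 2.76 × 2.31 × 0.151 = 0.9627156
For no arbitrage the full-cycle product must be 1, so the missing rate is 1 / 0.9627156 ≈ 1.038728.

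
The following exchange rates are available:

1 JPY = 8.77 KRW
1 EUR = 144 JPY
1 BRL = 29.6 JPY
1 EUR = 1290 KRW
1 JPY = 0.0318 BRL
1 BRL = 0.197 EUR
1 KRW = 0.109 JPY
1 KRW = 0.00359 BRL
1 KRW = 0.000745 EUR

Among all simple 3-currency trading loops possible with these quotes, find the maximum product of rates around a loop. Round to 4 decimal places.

0.9408

KRW→EUR→JPY→KRW: 0.000745 × 144 × 8.77 = 0.94085
KRW→BRL→JPY→KRW: 0.00359 × 29.6 × 8.77 = 0.93194
KRW→BRL→EUR→KRW: 0.00359 × 0.197 × 1290 = 0.91233
JPY→BRL→EUR→JPY: 0.0318 × 0.197 × 144 = 0.90210
Maximum is KRW→EUR→JPY→KRW at 0.9408; no arbitrage — every cycle loses value.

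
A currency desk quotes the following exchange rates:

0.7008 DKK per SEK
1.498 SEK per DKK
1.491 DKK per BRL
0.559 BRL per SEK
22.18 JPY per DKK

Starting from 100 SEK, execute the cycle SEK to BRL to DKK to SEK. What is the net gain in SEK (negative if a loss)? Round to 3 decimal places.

24.854

100 SEK × 0.559 = 55.9 BRL
55.9 BRL × 1.491 = 83.3469 DKK
83.3469 DKK × 1.498 = 124.8536562 SEK
Net change: 124.8536562 − 100 = 24.8536562 SEK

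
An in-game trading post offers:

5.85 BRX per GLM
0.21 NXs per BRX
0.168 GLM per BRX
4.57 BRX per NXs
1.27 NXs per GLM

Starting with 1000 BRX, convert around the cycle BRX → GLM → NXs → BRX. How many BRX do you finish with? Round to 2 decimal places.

1000 BRX × 0.168 = 168 GLM
168 GLM × 1.27 = 213.36 NXs
213.36 NXs × 4.57 = 975.0552 BRX

975.06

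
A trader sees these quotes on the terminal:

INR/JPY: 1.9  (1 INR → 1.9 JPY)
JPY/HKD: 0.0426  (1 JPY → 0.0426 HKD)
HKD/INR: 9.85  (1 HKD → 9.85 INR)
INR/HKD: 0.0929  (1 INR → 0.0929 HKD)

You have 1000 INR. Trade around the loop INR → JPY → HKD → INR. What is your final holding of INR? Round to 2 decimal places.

797.26

1000 INR × 1.9 = 1900 JPY
1900 JPY × 0.0426 = 80.94 HKD
80.94 HKD × 9.85 = 797.259 INR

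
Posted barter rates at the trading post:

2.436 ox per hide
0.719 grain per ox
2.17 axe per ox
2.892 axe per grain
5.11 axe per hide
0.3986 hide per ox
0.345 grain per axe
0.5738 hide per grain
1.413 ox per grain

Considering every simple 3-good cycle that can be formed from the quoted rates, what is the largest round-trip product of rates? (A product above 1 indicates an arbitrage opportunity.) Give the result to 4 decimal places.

ox→axe→grain→ox: 2.17 × 0.345 × 1.413 = 1.05784
grain→hide→axe→grain: 0.5738 × 5.11 × 0.345 = 1.01158
ox→grain→hide→ox: 0.719 × 0.5738 × 2.436 = 1.00500
Maximum is ox→axe→grain→ox at 1.0578; arbitrage exists.

1.0578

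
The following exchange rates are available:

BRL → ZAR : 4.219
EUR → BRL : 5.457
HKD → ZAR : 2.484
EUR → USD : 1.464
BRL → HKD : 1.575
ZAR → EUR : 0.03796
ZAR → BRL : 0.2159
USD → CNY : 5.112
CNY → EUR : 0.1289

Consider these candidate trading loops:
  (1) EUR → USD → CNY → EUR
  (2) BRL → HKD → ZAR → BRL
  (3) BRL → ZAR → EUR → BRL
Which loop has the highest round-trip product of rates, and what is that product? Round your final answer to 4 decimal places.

(1) 1.464 × 5.112 × 0.1289 = 0.96468
(2) 1.575 × 2.484 × 0.2159 = 0.84467
(3) 4.219 × 0.03796 × 5.457 = 0.87396
Highest is cycle (1) at 0.9647 (≤1, no arbitrage).

0.9647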